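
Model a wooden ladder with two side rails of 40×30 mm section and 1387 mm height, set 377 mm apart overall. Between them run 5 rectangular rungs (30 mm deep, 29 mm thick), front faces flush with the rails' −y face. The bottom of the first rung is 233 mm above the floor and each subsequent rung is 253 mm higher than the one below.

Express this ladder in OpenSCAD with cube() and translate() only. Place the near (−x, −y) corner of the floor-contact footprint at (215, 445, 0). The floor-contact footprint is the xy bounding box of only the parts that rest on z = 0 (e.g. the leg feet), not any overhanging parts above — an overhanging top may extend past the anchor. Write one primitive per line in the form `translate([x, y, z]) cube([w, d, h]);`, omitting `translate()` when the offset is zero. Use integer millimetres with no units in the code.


translate([215, 445, 0]) cube([40, 30, 1387]);
translate([552, 445, 0]) cube([40, 30, 1387]);
translate([255, 445, 233]) cube([297, 30, 29]);
translate([255, 445, 486]) cube([297, 30, 29]);
translate([255, 445, 739]) cube([297, 30, 29]);
translate([255, 445, 992]) cube([297, 30, 29]);
translate([255, 445, 1245]) cube([297, 30, 29]);


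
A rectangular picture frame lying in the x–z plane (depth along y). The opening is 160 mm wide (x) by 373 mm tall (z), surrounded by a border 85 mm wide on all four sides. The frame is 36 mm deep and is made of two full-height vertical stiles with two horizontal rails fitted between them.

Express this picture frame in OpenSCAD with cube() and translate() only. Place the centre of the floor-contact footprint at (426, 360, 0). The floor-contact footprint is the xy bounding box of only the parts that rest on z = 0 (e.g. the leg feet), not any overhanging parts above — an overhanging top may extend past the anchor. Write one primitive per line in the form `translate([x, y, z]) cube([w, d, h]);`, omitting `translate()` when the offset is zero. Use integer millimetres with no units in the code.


translate([261, 342, 0]) cube([85, 36, 543]);
translate([506, 342, 0]) cube([85, 36, 543]);
translate([346, 342, 0]) cube([160, 36, 85]);
translate([346, 342, 458]) cube([160, 36, 85]);


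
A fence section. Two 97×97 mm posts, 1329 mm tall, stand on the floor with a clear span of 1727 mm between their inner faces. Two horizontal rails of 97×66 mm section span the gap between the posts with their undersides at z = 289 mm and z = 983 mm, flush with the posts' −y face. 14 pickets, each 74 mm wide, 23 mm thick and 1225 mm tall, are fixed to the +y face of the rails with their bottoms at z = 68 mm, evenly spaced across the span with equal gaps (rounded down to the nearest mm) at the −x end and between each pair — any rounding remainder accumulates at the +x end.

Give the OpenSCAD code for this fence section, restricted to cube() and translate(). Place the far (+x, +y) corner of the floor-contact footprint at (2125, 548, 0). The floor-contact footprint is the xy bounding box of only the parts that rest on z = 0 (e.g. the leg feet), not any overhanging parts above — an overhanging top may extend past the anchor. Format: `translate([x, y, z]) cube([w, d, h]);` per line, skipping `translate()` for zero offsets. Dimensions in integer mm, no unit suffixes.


translate([204, 451, 0]) cube([97, 97, 1329]);
translate([2028, 451, 0]) cube([97, 97, 1329]);
translate([301, 451, 289]) cube([1727, 97, 66]);
translate([301, 451, 983]) cube([1727, 97, 66]);
translate([347, 548, 68]) cube([74, 23, 1225]);
translate([467, 548, 68]) cube([74, 23, 1225]);
translate([587, 548, 68]) cube([74, 23, 1225]);
translate([707, 548, 68]) cube([74, 23, 1225]);
translate([827, 548, 68]) cube([74, 23, 1225]);
translate([947, 548, 68]) cube([74, 23, 1225]);
translate([1067, 548, 68]) cube([74, 23, 1225]);
translate([1187, 548, 68]) cube([74, 23, 1225]);
translate([1307, 548, 68]) cube([74, 23, 1225]);
translate([1427, 548, 68]) cube([74, 23, 1225]);
translate([1547, 548, 68]) cube([74, 23, 1225]);
translate([1667, 548, 68]) cube([74, 23, 1225]);
translate([1787, 548, 68]) cube([74, 23, 1225]);
translate([1907, 548, 68]) cube([74, 23, 1225]);


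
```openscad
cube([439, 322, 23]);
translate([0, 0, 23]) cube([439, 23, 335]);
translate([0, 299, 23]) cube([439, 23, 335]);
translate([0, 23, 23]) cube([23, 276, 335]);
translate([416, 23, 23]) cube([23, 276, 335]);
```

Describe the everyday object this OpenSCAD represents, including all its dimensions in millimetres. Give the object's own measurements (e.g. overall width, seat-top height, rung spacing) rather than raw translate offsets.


An open-topped rectangular box: outside dimensions 439×322×358 mm, with a uniform wall and base thickness of 23 mm. The base is a full 439×322 slab on the floor; four walls sit on top of the base. The front and back walls (the −y and +y sides) span the full width; the two side walls fit between them.


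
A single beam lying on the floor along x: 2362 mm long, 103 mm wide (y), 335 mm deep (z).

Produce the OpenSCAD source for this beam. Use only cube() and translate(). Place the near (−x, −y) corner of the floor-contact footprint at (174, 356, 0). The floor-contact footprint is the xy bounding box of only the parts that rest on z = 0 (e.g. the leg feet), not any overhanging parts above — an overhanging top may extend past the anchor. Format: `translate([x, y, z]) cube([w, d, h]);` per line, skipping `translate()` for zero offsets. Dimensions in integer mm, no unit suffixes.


translate([174, 356, 0]) cube([2362, 103, 335]);


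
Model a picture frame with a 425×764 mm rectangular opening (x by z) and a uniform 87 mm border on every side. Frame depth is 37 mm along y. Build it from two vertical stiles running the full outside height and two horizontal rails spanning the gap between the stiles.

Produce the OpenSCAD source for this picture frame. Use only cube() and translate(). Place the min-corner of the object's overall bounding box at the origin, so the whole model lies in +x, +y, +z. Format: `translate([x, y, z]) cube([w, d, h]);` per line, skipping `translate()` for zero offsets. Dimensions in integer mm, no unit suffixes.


cube([87, 37, 938]);
translate([512, 0, 0]) cube([87, 37, 938]);
translate([87, 0, 0]) cube([425, 37, 87]);
translate([87, 0, 851]) cube([425, 37, 87]);


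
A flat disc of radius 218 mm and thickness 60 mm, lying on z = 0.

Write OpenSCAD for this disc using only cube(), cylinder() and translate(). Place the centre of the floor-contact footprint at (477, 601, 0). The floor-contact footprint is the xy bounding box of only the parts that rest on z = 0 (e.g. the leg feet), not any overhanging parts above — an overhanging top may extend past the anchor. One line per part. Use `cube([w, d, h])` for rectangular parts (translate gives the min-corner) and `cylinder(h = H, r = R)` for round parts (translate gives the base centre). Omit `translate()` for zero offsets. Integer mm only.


translate([477, 601, 0]) cylinder(h = 60, r = 218);


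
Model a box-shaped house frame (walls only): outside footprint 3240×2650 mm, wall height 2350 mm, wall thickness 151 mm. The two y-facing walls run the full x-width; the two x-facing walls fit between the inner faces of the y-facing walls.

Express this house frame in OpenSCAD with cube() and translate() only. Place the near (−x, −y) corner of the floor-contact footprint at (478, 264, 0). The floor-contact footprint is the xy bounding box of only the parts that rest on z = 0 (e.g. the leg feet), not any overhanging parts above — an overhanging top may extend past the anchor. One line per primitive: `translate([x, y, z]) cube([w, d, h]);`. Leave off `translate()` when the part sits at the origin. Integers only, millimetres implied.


translate([478, 264, 0]) cube([3240, 151, 2350]);
translate([478, 2763, 0]) cube([3240, 151, 2350]);
translate([478, 415, 0]) cube([151, 2348, 2350]);
translate([3567, 415, 0]) cube([151, 2348, 2350]);


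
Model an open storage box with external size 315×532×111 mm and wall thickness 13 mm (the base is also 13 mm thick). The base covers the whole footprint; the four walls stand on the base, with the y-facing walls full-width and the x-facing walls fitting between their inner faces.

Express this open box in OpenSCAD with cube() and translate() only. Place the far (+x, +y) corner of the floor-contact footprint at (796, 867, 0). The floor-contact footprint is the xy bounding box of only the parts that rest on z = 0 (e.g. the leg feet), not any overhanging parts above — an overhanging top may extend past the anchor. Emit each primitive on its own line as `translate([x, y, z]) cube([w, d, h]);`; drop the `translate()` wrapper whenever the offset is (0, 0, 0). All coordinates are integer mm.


translate([481, 335, 0]) cube([315, 532, 13]);
translate([481, 335, 13]) cube([315, 13, 98]);
translate([481, 854, 13]) cube([315, 13, 98]);
translate([481, 348, 13]) cube([13, 506, 98]);
translate([783, 348, 13]) cube([13, 506, 98]);


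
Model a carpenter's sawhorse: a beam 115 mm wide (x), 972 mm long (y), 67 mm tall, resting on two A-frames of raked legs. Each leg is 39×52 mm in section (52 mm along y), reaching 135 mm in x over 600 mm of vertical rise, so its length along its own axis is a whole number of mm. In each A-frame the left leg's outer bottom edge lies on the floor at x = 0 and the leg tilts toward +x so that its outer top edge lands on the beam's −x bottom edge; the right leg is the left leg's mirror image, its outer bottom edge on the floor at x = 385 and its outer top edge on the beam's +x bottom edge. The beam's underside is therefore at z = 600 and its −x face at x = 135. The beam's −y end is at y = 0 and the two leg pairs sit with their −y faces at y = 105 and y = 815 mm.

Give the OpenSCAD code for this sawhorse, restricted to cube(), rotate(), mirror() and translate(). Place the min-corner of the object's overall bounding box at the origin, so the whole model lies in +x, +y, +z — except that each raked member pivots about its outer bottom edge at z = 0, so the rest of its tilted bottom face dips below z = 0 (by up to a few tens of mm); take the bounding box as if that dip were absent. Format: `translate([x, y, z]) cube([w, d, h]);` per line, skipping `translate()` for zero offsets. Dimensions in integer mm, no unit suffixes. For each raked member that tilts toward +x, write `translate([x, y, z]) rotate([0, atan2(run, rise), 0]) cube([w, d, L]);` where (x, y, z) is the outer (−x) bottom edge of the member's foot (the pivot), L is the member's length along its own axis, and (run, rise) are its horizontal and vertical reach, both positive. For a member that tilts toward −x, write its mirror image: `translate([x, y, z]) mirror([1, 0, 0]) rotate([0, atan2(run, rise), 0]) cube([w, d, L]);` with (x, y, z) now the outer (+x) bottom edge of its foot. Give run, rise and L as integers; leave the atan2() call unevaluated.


translate([135, 0, 600]) cube([115, 972, 67]);
translate([0, 105, 0]) rotate([0, atan2(135, 600), 0]) cube([39, 52, 615]);
translate([385, 105, 0]) mirror([1, 0, 0]) rotate([0, atan2(135, 600), 0]) cube([39, 52, 615]);
translate([0, 815, 0]) rotate([0, atan2(135, 600), 0]) cube([39, 52, 615]);
translate([385, 815, 0]) mirror([1, 0, 0]) rotate([0, atan2(135, 600), 0]) cube([39, 52, 615]);


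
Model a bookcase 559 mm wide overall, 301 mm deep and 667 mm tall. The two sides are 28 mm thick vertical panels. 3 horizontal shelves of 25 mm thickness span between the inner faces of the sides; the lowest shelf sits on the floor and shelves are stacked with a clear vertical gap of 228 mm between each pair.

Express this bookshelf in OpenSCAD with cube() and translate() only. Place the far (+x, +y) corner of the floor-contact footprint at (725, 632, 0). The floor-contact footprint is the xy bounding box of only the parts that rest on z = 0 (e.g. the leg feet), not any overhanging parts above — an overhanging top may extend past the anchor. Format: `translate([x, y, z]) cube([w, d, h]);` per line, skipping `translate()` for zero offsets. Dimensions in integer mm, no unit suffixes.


translate([166, 331, 0]) cube([28, 301, 667]);
translate([697, 331, 0]) cube([28, 301, 667]);
translate([194, 331, 0]) cube([503, 301, 25]);
translate([194, 331, 253]) cube([503, 301, 25]);
translate([194, 331, 506]) cube([503, 301, 25]);


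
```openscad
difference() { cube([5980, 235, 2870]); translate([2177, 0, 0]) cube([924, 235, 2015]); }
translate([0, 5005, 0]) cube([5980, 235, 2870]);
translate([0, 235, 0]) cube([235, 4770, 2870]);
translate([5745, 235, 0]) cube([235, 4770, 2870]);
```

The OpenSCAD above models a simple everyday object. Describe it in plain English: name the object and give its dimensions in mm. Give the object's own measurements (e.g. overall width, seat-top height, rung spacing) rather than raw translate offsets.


A single room: four walls, each 2870 mm tall and 235 mm thick, enclosing an outside footprint 5980×5240 mm (x × y), no floor or roof. The front and back walls (−y and +y sides) run the full x-width; the side walls fit between their inner faces. A door opening 924 mm wide and 2015 mm tall is cut through the front wall from the floor up, its −x edge 2177 mm from the wall's −x end.


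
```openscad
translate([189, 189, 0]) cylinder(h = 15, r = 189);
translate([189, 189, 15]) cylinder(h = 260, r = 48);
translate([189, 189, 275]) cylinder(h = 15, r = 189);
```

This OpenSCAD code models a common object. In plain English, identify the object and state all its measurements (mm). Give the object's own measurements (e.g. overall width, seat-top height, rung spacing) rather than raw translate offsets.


A spool: two coaxial disc flanges of radius 189 mm and thickness 15 mm, joined by a core cylinder of radius 48 mm and height 260 mm. The lower flange rests on z = 0 and the three cylinders share a vertical axis.


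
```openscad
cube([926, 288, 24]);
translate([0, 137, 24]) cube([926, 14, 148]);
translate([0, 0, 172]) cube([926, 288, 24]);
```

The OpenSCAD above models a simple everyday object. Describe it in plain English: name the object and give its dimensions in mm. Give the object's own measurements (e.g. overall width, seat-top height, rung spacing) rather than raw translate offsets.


An I-beam lying along x, 926 mm long. Overall section height 196 mm. Two flanges 288 mm wide (y) and 24 mm thick, one on the floor and one at the top; a web 14 mm thick runs between them, centred on the flange width.


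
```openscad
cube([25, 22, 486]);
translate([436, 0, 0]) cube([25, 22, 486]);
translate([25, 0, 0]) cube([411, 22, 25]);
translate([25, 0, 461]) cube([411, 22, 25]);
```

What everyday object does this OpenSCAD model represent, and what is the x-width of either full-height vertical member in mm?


A picture frame. The border width is 25 mm.

Four thin pieces enclosing a rectangular opening — a picture frame. The two full-height stiles are 486 mm tall; the top rail sits at z = 461 and is 25 mm tall, so the border above the opening is 486 − 461 = 25 mm, matching the stile x-width.


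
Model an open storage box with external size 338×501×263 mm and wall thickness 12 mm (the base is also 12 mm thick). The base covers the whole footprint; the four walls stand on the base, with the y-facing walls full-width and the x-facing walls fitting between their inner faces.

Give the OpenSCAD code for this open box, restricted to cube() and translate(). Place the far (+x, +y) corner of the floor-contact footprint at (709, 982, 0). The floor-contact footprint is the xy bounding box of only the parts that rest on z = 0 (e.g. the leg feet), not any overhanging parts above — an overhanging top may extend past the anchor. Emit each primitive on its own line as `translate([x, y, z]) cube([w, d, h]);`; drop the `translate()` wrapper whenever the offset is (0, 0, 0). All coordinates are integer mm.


translate([371, 481, 0]) cube([338, 501, 12]);
translate([371, 481, 12]) cube([338, 12, 251]);
translate([371, 970, 12]) cube([338, 12, 251]);
translate([371, 493, 12]) cube([12, 477, 251]);
translate([697, 493, 12]) cube([12, 477, 251]);


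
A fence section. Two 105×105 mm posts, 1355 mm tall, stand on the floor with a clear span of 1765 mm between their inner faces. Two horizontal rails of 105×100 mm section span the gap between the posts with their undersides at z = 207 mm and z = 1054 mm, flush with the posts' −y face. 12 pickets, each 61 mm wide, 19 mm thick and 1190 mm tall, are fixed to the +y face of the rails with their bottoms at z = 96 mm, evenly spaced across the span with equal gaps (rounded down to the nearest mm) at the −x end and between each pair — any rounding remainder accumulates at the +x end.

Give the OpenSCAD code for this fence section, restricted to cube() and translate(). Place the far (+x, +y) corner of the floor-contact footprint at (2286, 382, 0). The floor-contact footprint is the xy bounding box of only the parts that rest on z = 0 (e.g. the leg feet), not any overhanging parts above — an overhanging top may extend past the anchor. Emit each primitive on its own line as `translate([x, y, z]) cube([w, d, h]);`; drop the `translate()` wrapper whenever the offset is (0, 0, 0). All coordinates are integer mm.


translate([311, 277, 0]) cube([105, 105, 1355]);
translate([2181, 277, 0]) cube([105, 105, 1355]);
translate([416, 277, 207]) cube([1765, 105, 100]);
translate([416, 277, 1054]) cube([1765, 105, 100]);
translate([495, 382, 96]) cube([61, 19, 1190]);
translate([635, 382, 96]) cube([61, 19, 1190]);
translate([775, 382, 96]) cube([61, 19, 1190]);
translate([915, 382, 96]) cube([61, 19, 1190]);
translate([1055, 382, 96]) cube([61, 19, 1190]);
translate([1195, 382, 96]) cube([61, 19, 1190]);
translate([1335, 382, 96]) cube([61, 19, 1190]);
translate([1475, 382, 96]) cube([61, 19, 1190]);
translate([1615, 382, 96]) cube([61, 19, 1190]);
translate([1755, 382, 96]) cube([61, 19, 1190]);
translate([1895, 382, 96]) cube([61, 19, 1190]);
translate([2035, 382, 96]) cube([61, 19, 1190]);


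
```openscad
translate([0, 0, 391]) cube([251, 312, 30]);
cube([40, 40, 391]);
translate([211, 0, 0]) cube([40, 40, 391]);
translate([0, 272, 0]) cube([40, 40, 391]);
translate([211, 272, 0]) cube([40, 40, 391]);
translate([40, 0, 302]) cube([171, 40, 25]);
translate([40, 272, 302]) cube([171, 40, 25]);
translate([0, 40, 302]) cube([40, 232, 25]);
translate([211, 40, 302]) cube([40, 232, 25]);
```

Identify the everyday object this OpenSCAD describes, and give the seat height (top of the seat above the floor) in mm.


A stool. The seat height is 421 mm.

A 251×312×30 slab at z = 391 on four corner posts — a stool. The seat top is 391 + 30 = 421 mm.


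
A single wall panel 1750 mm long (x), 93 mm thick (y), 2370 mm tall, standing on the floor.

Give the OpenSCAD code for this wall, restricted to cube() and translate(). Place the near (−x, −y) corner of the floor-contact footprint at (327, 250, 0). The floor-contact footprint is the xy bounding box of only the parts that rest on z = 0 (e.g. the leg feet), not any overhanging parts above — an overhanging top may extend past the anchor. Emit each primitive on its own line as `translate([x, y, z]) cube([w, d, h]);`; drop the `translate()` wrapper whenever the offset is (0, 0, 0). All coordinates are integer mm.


translate([327, 250, 0]) cube([1750, 93, 2370]);


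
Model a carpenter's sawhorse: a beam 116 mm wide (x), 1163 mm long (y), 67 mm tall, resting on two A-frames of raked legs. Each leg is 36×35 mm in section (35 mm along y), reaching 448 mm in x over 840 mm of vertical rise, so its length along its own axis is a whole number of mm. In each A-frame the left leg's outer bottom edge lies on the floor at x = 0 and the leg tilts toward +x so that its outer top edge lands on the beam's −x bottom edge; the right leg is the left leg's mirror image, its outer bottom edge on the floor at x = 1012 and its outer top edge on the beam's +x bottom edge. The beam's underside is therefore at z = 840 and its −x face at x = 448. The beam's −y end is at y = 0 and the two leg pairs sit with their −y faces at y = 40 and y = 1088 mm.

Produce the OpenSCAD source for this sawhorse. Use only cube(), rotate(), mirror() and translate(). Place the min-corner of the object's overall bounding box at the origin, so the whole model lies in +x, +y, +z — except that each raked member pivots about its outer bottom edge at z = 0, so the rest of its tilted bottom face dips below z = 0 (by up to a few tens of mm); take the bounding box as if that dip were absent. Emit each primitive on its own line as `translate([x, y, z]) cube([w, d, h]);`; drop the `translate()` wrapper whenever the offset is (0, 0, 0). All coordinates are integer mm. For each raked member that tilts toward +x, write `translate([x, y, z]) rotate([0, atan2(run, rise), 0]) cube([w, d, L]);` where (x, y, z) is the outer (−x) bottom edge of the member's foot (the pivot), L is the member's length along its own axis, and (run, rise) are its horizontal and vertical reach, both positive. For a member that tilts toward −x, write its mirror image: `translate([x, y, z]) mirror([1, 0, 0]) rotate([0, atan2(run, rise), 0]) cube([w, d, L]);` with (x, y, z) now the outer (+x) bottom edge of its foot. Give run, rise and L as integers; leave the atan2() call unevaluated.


// leg length = √(448² + 840²) = 952
// right-leg outer foot x = 2·448 + 116 = 1012
// beam min-corner = (448, 0, 840)
translate([448, 0, 840]) cube([116, 1163, 67]);
translate([0, 40, 0]) rotate([0, atan2(448, 840), 0]) cube([36, 35, 952]);
translate([1012, 40, 0]) mirror([1, 0, 0]) rotate([0, atan2(448, 840), 0]) cube([36, 35, 952]);
translate([0, 1088, 0]) rotate([0, atan2(448, 840), 0]) cube([36, 35, 952]);
translate([1012, 1088, 0]) mirror([1, 0, 0]) rotate([0, atan2(448, 840), 0]) cube([36, 35, 952]);


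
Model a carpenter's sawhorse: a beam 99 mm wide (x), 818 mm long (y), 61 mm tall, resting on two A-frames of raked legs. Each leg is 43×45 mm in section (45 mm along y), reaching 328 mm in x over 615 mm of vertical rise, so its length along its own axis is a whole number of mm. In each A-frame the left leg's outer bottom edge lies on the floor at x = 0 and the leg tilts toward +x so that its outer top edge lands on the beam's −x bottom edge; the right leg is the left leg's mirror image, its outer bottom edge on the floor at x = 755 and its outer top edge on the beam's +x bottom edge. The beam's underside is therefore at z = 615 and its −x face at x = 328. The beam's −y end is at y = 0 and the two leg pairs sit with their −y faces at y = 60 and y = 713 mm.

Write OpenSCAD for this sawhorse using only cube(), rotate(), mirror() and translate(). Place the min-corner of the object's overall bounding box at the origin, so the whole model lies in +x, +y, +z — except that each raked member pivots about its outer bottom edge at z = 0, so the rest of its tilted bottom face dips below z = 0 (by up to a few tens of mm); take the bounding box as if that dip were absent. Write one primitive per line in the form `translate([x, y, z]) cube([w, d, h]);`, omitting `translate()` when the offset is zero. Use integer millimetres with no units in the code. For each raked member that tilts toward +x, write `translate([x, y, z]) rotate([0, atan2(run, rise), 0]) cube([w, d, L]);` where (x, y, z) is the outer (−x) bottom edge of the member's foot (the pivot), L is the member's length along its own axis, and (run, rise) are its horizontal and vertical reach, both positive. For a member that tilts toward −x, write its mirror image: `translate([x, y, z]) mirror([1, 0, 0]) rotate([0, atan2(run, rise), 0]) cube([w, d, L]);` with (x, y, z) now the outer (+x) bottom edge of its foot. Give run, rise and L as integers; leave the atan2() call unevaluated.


translate([328, 0, 615]) cube([99, 818, 61]);
translate([0, 60, 0]) rotate([0, atan2(328, 615), 0]) cube([43, 45, 697]);
translate([755, 60, 0]) mirror([1, 0, 0]) rotate([0, atan2(328, 615), 0]) cube([43, 45, 697]);
translate([0, 713, 0]) rotate([0, atan2(328, 615), 0]) cube([43, 45, 697]);
translate([755, 713, 0]) mirror([1, 0, 0]) rotate([0, atan2(328, 615), 0]) cube([43, 45, 697]);


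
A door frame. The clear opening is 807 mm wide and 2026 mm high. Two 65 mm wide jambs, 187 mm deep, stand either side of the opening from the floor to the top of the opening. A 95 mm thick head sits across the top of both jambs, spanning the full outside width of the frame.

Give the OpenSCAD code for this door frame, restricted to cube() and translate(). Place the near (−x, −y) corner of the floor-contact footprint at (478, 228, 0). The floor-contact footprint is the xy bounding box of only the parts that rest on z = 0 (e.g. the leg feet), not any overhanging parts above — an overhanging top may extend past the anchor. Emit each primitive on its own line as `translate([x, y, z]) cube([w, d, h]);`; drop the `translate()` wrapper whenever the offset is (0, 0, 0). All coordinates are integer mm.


translate([478, 228, 0]) cube([65, 187, 2026]);
translate([1350, 228, 0]) cube([65, 187, 2026]);
translate([478, 228, 2026]) cube([937, 187, 95]);


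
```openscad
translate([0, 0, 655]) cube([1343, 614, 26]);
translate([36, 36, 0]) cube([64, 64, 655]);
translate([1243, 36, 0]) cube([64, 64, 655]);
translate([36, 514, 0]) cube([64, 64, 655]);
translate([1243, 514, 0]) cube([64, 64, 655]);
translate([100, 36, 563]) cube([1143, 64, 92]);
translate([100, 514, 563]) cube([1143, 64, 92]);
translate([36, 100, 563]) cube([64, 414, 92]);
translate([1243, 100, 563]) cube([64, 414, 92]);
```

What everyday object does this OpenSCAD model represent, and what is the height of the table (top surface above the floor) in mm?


A table. The table height is 681 mm.

A 1343×614×26 slab sits at z = 655 on four 64 mm square posts — a table. The top surface is at 655 + 26 = 681 mm.


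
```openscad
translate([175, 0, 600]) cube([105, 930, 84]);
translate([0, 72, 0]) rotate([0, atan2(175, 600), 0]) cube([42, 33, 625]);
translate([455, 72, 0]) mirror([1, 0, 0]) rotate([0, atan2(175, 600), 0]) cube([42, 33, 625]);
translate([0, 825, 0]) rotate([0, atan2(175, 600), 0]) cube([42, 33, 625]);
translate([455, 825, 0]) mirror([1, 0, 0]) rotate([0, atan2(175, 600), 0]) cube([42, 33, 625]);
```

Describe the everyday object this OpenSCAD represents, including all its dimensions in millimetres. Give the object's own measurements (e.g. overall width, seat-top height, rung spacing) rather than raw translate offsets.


A sawhorse. A 105×930×84 mm beam (x, y, z) sits on two A-frame leg pairs. Each pair is two raked legs of 42×33 mm section (33 mm along y) splaying symmetrically in x. Each leg rises 600 mm vertically over 175 mm of horizontal reach and is 625 mm long along its own axis. Every leg's outer bottom edge rests on the floor and its outer top edge meets a bottom edge of the beam — the left legs (tilting toward +x) meet the beam's −x bottom edge, the right legs (their mirror images, tilting toward −x) meet its +x bottom edge — so the leg tops tuck under the beam, the beam's underside is 600 mm above the floor, and the feet are 455 mm apart outside-to-outside with the beam centred between them. The two leg pairs are set in 72 mm from either end of the beam.


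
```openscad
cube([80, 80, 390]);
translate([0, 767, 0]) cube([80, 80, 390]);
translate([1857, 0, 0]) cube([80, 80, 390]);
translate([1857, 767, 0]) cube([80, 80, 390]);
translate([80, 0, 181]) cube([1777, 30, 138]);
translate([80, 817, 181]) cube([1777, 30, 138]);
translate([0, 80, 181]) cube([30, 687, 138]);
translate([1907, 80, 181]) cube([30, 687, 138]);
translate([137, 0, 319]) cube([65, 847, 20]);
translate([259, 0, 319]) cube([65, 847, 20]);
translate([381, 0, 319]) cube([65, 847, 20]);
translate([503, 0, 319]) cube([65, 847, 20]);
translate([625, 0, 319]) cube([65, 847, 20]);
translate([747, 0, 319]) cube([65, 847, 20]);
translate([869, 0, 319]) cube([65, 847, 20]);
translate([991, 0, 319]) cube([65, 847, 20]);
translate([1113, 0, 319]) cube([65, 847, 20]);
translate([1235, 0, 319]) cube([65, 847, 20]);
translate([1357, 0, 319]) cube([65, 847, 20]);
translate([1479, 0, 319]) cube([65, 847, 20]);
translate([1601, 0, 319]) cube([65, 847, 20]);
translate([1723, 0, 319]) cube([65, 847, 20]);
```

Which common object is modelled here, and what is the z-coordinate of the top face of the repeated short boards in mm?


A bed frame. The slat-top height is 339 mm.

Four posts, four rails, and a row of slats — a bed frame. Slats sit on the rails at z = 181 + 138 = 319; with slat thickness 20, the top is 339 mm.


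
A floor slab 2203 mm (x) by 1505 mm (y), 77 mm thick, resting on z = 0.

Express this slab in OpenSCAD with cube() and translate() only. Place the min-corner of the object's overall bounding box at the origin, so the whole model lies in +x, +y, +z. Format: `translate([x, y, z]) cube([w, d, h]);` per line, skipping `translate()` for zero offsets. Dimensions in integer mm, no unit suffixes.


cube([2203, 1505, 77]);


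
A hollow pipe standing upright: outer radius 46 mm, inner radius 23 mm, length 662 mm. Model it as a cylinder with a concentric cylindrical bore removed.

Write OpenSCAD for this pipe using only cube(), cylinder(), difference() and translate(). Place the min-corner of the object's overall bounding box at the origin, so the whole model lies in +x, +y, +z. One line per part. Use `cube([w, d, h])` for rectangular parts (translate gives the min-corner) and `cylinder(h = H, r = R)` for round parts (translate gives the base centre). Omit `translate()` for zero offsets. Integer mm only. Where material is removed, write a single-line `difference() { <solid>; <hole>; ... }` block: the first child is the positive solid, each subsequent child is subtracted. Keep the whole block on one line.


difference() { translate([46, 46, 0]) cylinder(h = 662, r = 46); translate([46, 46, 0]) cylinder(h = 662, r = 23); }


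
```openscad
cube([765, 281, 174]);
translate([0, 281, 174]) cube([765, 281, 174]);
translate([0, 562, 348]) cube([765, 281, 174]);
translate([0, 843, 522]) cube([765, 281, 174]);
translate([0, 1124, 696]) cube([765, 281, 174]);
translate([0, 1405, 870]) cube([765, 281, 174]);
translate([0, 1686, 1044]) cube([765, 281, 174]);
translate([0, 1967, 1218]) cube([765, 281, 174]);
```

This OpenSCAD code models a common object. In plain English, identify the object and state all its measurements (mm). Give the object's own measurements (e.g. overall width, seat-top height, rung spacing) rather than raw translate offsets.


A straight staircase of 8 solid steps. Each step is 765 mm wide (x), 281 mm deep (y, the going) and 174 mm tall (the rise). The first step rests on the floor; each subsequent step sits one going further in +y and one rise higher in +z, directly behind and above the previous step with no overlap.


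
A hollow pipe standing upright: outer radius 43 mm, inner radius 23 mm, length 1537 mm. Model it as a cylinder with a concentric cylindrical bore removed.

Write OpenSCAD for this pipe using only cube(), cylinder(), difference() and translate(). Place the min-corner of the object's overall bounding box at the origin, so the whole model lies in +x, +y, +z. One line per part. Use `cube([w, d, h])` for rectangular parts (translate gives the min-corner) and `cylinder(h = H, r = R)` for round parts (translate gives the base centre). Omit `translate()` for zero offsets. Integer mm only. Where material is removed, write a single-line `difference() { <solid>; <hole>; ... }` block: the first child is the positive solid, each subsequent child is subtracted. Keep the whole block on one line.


difference() { translate([43, 43, 0]) cylinder(h = 1537, r = 43); translate([43, 43, 0]) cylinder(h = 1537, r = 23); }


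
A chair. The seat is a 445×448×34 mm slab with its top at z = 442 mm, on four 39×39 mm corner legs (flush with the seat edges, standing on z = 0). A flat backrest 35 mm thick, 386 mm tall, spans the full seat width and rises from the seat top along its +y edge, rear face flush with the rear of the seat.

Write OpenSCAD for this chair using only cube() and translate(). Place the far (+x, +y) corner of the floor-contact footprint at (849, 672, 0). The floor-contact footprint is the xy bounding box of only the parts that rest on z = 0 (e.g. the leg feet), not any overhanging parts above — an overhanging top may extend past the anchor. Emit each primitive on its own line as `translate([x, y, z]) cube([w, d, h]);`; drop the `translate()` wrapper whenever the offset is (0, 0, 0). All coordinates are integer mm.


translate([404, 224, 408]) cube([445, 448, 34]);
translate([404, 224, 0]) cube([39, 39, 408]);
translate([810, 224, 0]) cube([39, 39, 408]);
translate([404, 633, 0]) cube([39, 39, 408]);
translate([810, 633, 0]) cube([39, 39, 408]);
translate([404, 637, 442]) cube([445, 35, 386]);


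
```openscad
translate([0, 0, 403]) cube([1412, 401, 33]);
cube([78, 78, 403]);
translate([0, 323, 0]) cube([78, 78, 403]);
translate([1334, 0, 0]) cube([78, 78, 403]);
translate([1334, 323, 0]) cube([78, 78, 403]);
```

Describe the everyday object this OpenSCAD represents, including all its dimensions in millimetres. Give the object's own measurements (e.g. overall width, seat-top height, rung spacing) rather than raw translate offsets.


A bench: a 1412×401 mm seat slab, 33 mm thick, top at z = 436 mm, on four 78×78 mm square legs flush with the seat corners and standing on z = 0.


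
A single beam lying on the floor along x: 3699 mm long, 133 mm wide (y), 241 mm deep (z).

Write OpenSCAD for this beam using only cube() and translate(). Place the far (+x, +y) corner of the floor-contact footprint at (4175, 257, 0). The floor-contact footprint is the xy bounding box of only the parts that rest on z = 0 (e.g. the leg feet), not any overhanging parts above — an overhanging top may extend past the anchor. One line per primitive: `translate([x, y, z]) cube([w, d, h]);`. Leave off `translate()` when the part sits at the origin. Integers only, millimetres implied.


translate([476, 124, 0]) cube([3699, 133, 241]);


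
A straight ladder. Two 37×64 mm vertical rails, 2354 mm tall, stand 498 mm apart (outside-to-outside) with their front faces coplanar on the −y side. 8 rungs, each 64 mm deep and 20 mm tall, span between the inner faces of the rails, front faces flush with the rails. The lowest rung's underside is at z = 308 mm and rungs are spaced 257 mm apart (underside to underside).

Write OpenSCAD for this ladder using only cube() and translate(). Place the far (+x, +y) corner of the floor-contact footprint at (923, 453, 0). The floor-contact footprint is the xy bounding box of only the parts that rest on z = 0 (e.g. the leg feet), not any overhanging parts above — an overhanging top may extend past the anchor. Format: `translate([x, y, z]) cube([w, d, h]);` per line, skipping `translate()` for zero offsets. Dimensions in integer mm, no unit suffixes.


// rung span = 498 - 2*37 = 424
// rung[k] z = 308 + k*257
translate([425, 389, 0]) cube([37, 64, 2354]);
translate([886, 389, 0]) cube([37, 64, 2354]);
translate([462, 389, 308]) cube([424, 64, 20]);
translate([462, 389, 565]) cube([424, 64, 20]);
translate([462, 389, 822]) cube([424, 64, 20]);
translate([462, 389, 1079]) cube([424, 64, 20]);
translate([462, 389, 1336]) cube([424, 64, 20]);
translate([462, 389, 1593]) cube([424, 64, 20]);
translate([462, 389, 1850]) cube([424, 64, 20]);
translate([462, 389, 2107]) cube([424, 64, 20]);


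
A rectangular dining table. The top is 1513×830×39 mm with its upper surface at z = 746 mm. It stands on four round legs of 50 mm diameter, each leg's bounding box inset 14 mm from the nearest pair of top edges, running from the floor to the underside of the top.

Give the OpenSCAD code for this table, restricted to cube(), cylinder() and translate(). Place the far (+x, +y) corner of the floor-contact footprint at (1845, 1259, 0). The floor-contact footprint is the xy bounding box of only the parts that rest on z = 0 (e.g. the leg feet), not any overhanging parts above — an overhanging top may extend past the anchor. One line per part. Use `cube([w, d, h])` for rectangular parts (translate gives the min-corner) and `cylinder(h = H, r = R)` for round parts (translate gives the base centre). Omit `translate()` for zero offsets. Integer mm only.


translate([346, 443, 707]) cube([1513, 830, 39]);
translate([385, 482, 0]) cylinder(h = 707, r = 25);
translate([1820, 482, 0]) cylinder(h = 707, r = 25);
translate([385, 1234, 0]) cylinder(h = 707, r = 25);
translate([1820, 1234, 0]) cylinder(h = 707, r = 25);


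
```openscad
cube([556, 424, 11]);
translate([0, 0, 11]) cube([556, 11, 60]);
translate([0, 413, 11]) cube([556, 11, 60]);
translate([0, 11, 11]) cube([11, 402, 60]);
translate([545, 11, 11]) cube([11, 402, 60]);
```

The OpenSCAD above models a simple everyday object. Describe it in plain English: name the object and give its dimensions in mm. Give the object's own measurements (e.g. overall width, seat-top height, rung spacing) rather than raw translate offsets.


An open-topped rectangular box: outside dimensions 556×424×71 mm, with a uniform wall and base thickness of 11 mm. The base is a full 556×424 slab on the floor; four walls sit on top of the base. The front and back walls (the −y and +y sides) span the full width; the two side walls fit between them.


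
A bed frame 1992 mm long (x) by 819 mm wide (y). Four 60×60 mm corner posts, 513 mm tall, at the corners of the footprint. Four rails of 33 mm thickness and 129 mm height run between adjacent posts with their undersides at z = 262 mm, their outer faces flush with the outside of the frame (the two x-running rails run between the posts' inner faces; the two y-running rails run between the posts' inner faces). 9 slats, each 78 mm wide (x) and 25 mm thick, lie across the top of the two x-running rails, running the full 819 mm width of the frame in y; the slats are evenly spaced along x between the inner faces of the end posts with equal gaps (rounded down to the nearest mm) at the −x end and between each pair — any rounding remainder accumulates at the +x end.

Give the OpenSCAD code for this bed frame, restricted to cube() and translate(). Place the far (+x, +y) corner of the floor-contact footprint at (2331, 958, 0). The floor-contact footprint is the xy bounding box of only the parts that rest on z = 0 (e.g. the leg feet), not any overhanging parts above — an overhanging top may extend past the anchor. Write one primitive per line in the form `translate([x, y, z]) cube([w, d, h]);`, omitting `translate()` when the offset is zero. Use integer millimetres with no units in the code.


translate([339, 139, 0]) cube([60, 60, 513]);
translate([339, 898, 0]) cube([60, 60, 513]);
translate([2271, 139, 0]) cube([60, 60, 513]);
translate([2271, 898, 0]) cube([60, 60, 513]);
translate([399, 139, 262]) cube([1872, 33, 129]);
translate([399, 925, 262]) cube([1872, 33, 129]);
translate([339, 199, 262]) cube([33, 699, 129]);
translate([2298, 199, 262]) cube([33, 699, 129]);
translate([516, 139, 391]) cube([78, 819, 25]);
translate([711, 139, 391]) cube([78, 819, 25]);
translate([906, 139, 391]) cube([78, 819, 25]);
translate([1101, 139, 391]) cube([78, 819, 25]);
translate([1296, 139, 391]) cube([78, 819, 25]);
translate([1491, 139, 391]) cube([78, 819, 25]);
translate([1686, 139, 391]) cube([78, 819, 25]);
translate([1881, 139, 391]) cube([78, 819, 25]);
translate([2076, 139, 391]) cube([78, 819, 25]);


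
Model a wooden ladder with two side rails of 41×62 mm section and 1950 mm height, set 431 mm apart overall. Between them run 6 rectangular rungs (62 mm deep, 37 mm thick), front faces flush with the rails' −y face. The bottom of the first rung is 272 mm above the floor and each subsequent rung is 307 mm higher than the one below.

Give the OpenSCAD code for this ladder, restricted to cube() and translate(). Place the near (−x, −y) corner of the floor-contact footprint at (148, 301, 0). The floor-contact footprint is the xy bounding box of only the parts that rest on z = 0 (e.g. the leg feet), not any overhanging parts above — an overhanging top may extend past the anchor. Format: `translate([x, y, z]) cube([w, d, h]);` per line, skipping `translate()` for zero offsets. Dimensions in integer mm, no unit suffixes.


translate([148, 301, 0]) cube([41, 62, 1950]);
translate([538, 301, 0]) cube([41, 62, 1950]);
translate([189, 301, 272]) cube([349, 62, 37]);
translate([189, 301, 579]) cube([349, 62, 37]);
translate([189, 301, 886]) cube([349, 62, 37]);
translate([189, 301, 1193]) cube([349, 62, 37]);
translate([189, 301, 1500]) cube([349, 62, 37]);
translate([189, 301, 1807]) cube([349, 62, 37]);
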